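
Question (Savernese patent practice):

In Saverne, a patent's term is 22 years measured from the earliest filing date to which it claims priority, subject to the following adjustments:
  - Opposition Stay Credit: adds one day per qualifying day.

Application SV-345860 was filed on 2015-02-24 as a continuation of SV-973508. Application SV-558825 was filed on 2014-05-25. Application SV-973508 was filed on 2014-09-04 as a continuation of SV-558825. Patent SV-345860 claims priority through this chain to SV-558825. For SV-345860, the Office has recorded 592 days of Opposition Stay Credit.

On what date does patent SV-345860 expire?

Earliest priority filing: 25 May 2014.
Base term: 25 May 2014 + 22 years → 25 May 2036.
Opposition Stay Credit: +592 days → 7 January 2038.

2038-01-07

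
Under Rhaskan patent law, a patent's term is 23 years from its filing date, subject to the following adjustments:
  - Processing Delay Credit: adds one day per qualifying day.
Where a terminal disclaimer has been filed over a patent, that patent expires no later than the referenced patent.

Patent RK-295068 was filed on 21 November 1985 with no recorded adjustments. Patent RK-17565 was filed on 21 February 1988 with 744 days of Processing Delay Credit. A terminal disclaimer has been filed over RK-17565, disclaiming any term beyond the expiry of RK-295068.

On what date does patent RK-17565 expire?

Natural term of RK-17565:
  Base: filing + 23 years → 21 February 2011.
  Processing Delay Credit: +744 days → 6 March 2013.
Expiry of referenced patent RK-295068:
  Base: filing + 23 years → 21 November 2008.
Terminal disclaimer: RK-17565 expires on the earlier of 6 March 2013 and 21 November 2008.

November 21, 2008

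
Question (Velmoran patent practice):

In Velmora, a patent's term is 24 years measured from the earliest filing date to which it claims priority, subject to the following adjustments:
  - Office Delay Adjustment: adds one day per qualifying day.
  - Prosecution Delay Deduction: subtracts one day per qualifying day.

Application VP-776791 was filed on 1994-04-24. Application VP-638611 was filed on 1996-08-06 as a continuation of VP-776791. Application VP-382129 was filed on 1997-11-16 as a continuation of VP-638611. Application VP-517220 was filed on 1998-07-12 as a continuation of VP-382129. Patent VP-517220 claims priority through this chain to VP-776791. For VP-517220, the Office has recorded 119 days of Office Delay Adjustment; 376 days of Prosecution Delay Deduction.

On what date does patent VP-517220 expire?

Earliest priority filing: 24 April 1994.
Base term: 24 April 1994 + 24 years → 24 April 2018.
Office Delay Adjustment: +119 days → 21 August 2018.
Prosecution Delay Deduction: −376 days → 10 August 2017.

2017-08-10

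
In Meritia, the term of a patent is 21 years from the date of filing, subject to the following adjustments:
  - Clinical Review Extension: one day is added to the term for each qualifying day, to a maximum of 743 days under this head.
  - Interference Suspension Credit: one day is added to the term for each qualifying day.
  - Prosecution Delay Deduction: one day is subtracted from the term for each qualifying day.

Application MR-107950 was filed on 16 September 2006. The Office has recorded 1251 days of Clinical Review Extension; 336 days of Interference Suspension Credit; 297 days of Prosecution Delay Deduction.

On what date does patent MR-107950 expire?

Base term: filing date + 21 years → 16 September 2027.
Clinical Review Extension: 1251 days claimed exceeds the 743-day cap, so +743 days → 28 September 2029.
Interference Suspension Credit: +336 days → 30 August 2030.
Prosecution Delay Deduction: −297 days → 6 November 2029.

November 6, 2029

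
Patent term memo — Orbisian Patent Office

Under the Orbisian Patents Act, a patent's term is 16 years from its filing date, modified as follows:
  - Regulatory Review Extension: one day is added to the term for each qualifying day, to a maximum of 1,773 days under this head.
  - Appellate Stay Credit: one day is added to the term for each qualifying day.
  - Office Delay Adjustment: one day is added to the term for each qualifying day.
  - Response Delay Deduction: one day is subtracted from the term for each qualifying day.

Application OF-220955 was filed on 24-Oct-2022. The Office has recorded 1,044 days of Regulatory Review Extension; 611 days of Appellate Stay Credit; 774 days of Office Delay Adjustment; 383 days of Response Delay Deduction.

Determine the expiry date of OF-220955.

2044-05-31

Base term: filing date + 16 years → 24 October 2038.
Regulatory Review Extension: 1044 days (within the 1773-day cap) → +1044 days → 2 September 2041.
Appellate Stay Credit: +611 days → 6 May 2043.
Office Delay Adjustment: +774 days → 18 June 2045.
Response Delay Deduction: −383 days → 31 May 2044.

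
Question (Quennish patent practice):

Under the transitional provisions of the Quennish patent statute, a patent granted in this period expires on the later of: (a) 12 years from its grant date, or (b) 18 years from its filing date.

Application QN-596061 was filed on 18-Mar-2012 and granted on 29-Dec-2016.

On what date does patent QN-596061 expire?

(a) grant + 12 years → 29 December 2028.
(b) filing + 18 years → 18 March 2030.
Later of the two: 18 March 2030.

2030-03-18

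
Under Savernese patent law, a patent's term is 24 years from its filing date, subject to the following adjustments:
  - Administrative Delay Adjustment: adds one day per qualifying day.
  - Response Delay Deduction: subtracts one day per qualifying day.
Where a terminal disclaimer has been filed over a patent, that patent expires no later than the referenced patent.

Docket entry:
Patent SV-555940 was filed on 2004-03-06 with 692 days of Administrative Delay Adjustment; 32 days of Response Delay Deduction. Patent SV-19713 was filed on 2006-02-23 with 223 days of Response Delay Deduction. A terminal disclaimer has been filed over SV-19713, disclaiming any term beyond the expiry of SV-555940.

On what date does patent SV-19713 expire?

Natural term of SV-19713:
  Base: filing + 24 years → 23 February 2030.
  Response Delay Deduction: −223 days → 15 July 2029.
Expiry of referenced patent SV-555940:
  Base: filing + 24 years → 6 March 2028.
  Administrative Delay Adjustment: +692 days → 27 January 2030.
  Response Delay Deduction: −32 days → 26 December 2029.
Terminal disclaimer: SV-19713 expires on the earlier of 15 July 2029 and 26 December 2029.

2029-07-15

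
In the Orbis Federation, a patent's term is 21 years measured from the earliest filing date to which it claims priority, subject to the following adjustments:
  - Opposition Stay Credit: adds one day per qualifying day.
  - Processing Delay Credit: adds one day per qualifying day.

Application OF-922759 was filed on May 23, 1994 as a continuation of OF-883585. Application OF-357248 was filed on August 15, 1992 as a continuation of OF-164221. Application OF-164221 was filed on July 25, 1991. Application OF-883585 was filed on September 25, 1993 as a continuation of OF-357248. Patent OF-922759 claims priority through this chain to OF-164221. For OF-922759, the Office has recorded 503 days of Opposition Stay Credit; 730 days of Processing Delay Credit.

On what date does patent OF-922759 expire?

Earliest priority filing: 25 July 1991.
Base term: 25 July 1991 + 21 years → 25 July 2012.
Opposition Stay Credit: +503 days → 10 December 2013.
Processing Delay Credit: +730 days → 10 December 2015.

2015-12-10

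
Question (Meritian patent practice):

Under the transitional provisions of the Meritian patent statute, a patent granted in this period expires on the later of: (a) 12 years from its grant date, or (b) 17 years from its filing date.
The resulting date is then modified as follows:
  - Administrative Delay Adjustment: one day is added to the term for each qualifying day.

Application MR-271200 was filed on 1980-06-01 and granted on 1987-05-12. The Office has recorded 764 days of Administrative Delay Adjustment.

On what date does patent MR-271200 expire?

2001-06-14

(a) grant + 12 years → 12 May 1999.
(b) filing + 17 years → 1 June 1997.
Later of the two: 12 May 1999.
Administrative Delay Adjustment: +764 days → 14 June 2001.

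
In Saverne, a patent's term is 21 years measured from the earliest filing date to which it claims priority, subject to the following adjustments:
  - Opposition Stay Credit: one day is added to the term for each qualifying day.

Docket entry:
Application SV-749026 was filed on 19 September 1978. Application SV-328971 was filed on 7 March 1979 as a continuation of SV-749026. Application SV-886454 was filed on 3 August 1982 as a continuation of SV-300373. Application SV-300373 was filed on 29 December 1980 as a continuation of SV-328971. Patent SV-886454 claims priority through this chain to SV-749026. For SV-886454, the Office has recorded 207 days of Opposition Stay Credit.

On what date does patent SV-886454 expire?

April 13, 2000

Earliest priority filing: 19 September 1978.
Base term: 19 September 1978 + 21 years → 19 September 1999.
Opposition Stay Credit: +207 days → 13 April 2000.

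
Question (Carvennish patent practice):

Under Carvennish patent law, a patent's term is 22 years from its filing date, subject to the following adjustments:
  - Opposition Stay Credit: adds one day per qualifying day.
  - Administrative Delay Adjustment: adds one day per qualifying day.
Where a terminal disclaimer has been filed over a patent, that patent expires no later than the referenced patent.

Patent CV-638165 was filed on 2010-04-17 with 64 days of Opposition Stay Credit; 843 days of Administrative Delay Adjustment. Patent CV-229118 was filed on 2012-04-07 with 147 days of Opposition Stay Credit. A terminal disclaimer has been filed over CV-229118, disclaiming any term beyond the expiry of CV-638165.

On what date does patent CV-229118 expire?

Natural term of CV-229118:
  Base: filing + 22 years → 7 April 2034.
  Opposition Stay Credit: +147 days → 1 September 2034.
Expiry of referenced patent CV-638165:
  Base: filing + 22 years → 17 April 2032.
  Opposition Stay Credit: +64 days → 20 June 2032.
  Administrative Delay Adjustment: +843 days → 11 October 2034.
Terminal disclaimer: CV-229118 expires on the earlier of 1 September 2034 and 11 October 2034.

2034-09-01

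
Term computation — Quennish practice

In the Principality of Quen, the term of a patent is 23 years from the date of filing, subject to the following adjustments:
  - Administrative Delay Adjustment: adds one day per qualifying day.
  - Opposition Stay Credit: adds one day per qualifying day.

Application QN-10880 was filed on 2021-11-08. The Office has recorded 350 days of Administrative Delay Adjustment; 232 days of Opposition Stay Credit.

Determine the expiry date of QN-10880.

Base term: filing date + 23 years → 8 November 2044.
Administrative Delay Adjustment: +350 days → 24 October 2045.
Opposition Stay Credit: +232 days → 13 June 2046.

2046-06-13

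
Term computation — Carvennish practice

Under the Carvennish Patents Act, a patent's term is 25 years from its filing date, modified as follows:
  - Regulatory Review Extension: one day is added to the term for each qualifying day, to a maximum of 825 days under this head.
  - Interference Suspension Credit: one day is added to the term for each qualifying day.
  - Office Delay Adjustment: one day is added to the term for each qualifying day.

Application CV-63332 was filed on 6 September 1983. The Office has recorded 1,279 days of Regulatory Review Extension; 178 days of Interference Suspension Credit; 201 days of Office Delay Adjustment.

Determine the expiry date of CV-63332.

2011-12-24

Base term: filing date + 25 years → 6 September 2008.
Regulatory Review Extension: 1279 days claimed exceeds the 825-day cap, so +825 days → 10 December 2010.
Interference Suspension Credit: +178 days → 6 June 2011.
Office Delay Adjustment: +201 days → 24 December 2011.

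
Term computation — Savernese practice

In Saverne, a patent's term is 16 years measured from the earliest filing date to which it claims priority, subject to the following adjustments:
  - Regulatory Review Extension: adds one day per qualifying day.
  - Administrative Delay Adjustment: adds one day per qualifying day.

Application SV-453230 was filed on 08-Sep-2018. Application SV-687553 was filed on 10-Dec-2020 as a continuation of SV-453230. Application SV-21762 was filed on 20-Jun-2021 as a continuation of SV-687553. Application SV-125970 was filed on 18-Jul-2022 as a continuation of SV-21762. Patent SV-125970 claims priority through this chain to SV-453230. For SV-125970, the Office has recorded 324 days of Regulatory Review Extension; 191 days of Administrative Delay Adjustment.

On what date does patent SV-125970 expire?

Earliest priority filing: 8 September 2018.
Base term: 8 September 2018 + 16 years → 8 September 2034.
Regulatory Review Extension: +324 days → 29 July 2035.
Administrative Delay Adjustment: +191 days → 5 February 2036.

2036-02-05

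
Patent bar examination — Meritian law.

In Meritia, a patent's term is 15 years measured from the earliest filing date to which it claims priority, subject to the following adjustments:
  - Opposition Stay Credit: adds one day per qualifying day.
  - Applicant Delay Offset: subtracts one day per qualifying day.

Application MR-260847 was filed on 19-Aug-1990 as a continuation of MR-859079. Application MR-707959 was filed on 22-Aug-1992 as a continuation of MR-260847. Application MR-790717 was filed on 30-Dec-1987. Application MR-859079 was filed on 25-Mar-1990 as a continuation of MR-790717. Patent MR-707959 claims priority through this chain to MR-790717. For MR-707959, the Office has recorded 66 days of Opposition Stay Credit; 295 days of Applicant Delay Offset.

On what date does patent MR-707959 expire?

Earliest priority filing: 30 December 1987.
Base term: 30 December 1987 + 15 years → 30 December 2002.
Opposition Stay Credit: +66 days → 6 March 2003.
Applicant Delay Offset: −295 days → 15 May 2002.

2002-05-15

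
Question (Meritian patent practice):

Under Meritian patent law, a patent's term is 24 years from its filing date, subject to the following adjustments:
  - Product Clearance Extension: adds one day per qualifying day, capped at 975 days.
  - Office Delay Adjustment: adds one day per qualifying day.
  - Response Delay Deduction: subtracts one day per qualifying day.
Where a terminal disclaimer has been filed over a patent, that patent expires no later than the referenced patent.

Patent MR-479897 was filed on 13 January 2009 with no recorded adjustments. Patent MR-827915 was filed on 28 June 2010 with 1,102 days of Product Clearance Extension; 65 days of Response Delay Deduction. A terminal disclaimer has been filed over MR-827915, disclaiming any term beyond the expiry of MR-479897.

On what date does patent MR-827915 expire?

Natural term of MR-827915:
  Base: filing + 24 years → 28 June 2034.
  Product Clearance Extension: 1102 days claimed exceeds the 975-day cap, so +975 days → 27 February 2037.
  Response Delay Deduction: −65 days → 24 December 2036.
Expiry of referenced patent MR-479897:
  Base: filing + 24 years → 13 January 2033.
Terminal disclaimer: MR-827915 expires on the earlier of 24 December 2036 and 13 January 2033.

2033-01-13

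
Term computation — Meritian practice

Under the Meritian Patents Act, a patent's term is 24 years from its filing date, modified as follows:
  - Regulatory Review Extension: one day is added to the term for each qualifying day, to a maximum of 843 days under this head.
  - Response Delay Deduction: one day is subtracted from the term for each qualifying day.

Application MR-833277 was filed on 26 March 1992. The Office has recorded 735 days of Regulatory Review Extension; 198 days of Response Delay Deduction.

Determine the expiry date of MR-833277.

September 14, 2017

Base term: filing date + 24 years → 26 March 2016.
Regulatory Review Extension: 735 days (within the 843-day cap) → +735 days → 31 March 2018.
Response Delay Deduction: −198 days → 14 September 2017.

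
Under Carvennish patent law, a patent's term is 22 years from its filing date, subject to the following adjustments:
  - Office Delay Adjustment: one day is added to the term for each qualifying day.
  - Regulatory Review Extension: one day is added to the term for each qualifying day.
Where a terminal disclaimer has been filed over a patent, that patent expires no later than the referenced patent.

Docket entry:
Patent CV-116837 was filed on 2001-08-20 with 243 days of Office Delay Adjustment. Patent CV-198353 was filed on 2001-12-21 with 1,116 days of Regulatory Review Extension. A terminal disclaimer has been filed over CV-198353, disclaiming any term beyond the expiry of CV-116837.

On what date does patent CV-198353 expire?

2024-04-19

Natural term of CV-198353:
  Base: filing + 22 years → 21 December 2023.
  Regulatory Review Extension: +1116 days → 10 January 2027.
Expiry of referenced patent CV-116837:
  Base: filing + 22 years → 20 August 2023.
  Office Delay Adjustment: +243 days → 19 April 2024.
Terminal disclaimer: CV-198353 expires on the earlier of 10 January 2027 and 19 April 2024.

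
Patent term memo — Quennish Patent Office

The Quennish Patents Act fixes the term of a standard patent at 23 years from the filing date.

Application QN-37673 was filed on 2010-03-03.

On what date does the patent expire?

Filing date + 23 years → 3 March 2033.

2033-03-03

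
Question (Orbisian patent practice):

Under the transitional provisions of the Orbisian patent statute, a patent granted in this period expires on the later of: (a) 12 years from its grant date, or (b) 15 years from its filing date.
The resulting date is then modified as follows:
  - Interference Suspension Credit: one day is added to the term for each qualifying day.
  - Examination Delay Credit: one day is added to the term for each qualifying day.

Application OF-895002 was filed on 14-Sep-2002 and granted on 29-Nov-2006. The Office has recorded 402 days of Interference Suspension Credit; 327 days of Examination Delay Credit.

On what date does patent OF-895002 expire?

2020-11-27

(a) grant + 12 years → 29 November 2018.
(b) filing + 15 years → 14 September 2017.
Later of the two: 29 November 2018.
Interference Suspension Credit: +402 days → 5 January 2020.
Examination Delay Credit: +327 days → 27 November 2020.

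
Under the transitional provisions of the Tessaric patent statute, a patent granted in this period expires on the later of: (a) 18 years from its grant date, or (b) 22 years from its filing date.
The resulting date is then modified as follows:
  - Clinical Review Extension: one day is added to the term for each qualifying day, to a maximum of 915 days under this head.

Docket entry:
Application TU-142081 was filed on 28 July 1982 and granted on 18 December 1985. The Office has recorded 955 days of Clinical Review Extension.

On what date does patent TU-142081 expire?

2007-01-29

(a) grant + 18 years → 18 December 2003.
(b) filing + 22 years → 28 July 2004.
Later of the two: 28 July 2004.
Clinical Review Extension: 955 days claimed exceeds the 915-day cap, so +915 days → 29 January 2007.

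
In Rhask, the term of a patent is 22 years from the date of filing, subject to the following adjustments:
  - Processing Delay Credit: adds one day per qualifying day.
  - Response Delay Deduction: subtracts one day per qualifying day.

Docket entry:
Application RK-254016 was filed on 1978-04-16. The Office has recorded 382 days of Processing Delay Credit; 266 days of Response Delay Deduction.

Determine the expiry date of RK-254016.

Base term: filing date + 22 years → 16 April 2000.
Processing Delay Credit: +382 days → 3 May 2001.
Response Delay Deduction: −266 days → 10 August 2000.

2000-08-10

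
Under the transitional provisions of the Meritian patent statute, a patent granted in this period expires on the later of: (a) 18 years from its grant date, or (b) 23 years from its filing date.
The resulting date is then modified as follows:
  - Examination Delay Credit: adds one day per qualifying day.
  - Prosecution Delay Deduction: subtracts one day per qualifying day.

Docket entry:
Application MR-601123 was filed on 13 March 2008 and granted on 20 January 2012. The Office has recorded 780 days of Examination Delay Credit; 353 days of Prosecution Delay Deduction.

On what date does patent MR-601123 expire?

(a) grant + 18 years → 20 January 2030.
(b) filing + 23 years → 13 March 2031.
Later of the two: 13 March 2031.
Examination Delay Credit: +780 days → 1 May 2033.
Prosecution Delay Deduction: −353 days → 13 May 2032.

May 13, 2032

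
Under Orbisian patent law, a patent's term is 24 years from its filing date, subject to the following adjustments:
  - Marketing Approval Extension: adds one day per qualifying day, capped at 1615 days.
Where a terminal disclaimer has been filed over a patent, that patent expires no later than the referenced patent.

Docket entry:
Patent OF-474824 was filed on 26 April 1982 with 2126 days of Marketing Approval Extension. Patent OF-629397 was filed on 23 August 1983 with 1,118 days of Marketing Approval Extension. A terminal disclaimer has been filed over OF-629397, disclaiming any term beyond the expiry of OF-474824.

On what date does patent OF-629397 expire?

September 14, 2010

Natural term of OF-629397:
  Base: filing + 24 years → 23 August 2007.
  Marketing Approval Extension: 1118 days (within the 1615-day cap) → +1118 days → 14 September 2010.
Expiry of referenced patent OF-474824:
  Base: filing + 24 years → 26 April 2006.
  Marketing Approval Extension: 2126 days claimed exceeds the 1615-day cap, so +1615 days → 27 September 2010.
Terminal disclaimer: OF-629397 expires on the earlier of 14 September 2010 and 27 September 2010.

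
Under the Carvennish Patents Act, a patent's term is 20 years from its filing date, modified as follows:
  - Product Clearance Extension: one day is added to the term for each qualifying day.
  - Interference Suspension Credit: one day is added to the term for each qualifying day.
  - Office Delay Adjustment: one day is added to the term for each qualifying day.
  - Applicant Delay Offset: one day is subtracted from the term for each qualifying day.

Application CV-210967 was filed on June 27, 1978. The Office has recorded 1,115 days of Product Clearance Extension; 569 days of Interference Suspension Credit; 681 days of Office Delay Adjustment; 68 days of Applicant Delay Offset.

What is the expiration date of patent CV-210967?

Base term: filing date + 20 years → 27 June 1998.
Product Clearance Extension: +1115 days → 16 July 2001.
Interference Suspension Credit: +569 days → 5 February 2003.
Office Delay Adjustment: +681 days → 17 December 2004.
Applicant Delay Offset: −68 days → 10 October 2004.

October 10, 2004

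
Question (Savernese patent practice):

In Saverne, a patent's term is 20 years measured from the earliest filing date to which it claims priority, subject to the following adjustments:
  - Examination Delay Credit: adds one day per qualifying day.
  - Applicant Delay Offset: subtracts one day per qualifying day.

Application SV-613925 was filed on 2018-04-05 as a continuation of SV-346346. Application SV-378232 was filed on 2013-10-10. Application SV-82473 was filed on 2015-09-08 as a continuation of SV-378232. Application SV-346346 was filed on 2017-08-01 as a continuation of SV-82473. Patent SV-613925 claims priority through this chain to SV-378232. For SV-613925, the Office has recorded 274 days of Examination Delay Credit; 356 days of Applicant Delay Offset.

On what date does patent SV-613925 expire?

Earliest priority filing: 10 October 2013.
Base term: 10 October 2013 + 20 years → 10 October 2033.
Examination Delay Credit: +274 days → 11 July 2034.
Applicant Delay Offset: −356 days → 20 July 2033.

2033-07-20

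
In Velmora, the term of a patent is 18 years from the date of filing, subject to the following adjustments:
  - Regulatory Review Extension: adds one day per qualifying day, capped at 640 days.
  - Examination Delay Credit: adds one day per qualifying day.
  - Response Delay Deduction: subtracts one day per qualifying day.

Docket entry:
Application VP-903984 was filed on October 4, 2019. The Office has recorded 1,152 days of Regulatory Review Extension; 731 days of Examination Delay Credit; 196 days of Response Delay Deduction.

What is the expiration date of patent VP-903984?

Base term: filing date + 18 years → 4 October 2037.
Regulatory Review Extension: 1152 days claimed exceeds the 640-day cap, so +640 days → 6 July 2039.
Examination Delay Credit: +731 days → 6 July 2041.
Response Delay Deduction: −196 days → 22 December 2040.

December 22, 2040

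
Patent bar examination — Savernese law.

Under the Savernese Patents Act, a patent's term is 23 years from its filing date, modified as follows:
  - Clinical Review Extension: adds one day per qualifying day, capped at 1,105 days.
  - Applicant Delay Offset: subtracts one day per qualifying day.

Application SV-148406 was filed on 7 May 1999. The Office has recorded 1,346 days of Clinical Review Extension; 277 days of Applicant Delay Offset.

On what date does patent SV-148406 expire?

Base term: filing date + 23 years → 7 May 2022.
Clinical Review Extension: 1346 days claimed exceeds the 1105-day cap, so +1105 days → 16 May 2025.
Applicant Delay Offset: −277 days → 12 August 2024.

2024-08-12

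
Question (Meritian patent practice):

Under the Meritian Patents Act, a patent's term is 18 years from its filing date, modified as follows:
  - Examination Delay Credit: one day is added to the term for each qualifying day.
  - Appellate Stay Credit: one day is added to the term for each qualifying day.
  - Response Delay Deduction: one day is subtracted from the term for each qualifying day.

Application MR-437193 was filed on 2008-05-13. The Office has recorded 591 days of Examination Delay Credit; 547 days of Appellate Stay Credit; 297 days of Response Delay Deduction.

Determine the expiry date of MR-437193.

August 31, 2028

Base term: filing date + 18 years → 13 May 2026.
Examination Delay Credit: +591 days → 25 December 2027.
Appellate Stay Credit: +547 days → 24 June 2029.
Response Delay Deduction: −297 days → 31 August 2028.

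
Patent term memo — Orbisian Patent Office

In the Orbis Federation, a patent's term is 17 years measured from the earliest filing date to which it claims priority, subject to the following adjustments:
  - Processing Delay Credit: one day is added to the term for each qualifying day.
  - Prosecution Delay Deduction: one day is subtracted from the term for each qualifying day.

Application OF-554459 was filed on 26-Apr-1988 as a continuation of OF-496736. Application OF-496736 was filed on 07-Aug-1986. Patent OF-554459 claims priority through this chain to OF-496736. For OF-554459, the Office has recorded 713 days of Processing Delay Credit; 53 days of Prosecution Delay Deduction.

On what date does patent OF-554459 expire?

Earliest priority filing: 7 August 1986.
Base term: 7 August 1986 + 17 years → 7 August 2003.
Processing Delay Credit: +713 days → 20 July 2005.
Prosecution Delay Deduction: −53 days → 28 May 2005.

May 28, 2005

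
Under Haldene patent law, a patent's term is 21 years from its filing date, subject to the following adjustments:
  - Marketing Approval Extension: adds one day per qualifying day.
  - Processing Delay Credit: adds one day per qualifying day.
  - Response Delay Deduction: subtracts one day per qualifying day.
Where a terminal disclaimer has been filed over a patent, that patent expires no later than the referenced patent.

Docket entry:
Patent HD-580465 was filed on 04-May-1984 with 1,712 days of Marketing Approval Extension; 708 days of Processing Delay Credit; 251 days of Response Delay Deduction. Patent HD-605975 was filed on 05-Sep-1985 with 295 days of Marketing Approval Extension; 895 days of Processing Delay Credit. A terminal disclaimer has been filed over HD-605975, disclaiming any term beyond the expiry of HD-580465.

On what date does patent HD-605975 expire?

December 8, 2009

Natural term of HD-605975:
  Base: filing + 21 years → 5 September 2006.
  Marketing Approval Extension: +295 days → 27 June 2007.
  Processing Delay Credit: +895 days → 8 December 2009.
Expiry of referenced patent HD-580465:
  Base: filing + 21 years → 4 May 2005.
  Marketing Approval Extension: +1712 days → 10 January 2010.
  Processing Delay Credit: +708 days → 19 December 2011.
  Response Delay Deduction: −251 days → 12 April 2011.
Terminal disclaimer: HD-605975 expires on the earlier of 8 December 2009 and 12 April 2011.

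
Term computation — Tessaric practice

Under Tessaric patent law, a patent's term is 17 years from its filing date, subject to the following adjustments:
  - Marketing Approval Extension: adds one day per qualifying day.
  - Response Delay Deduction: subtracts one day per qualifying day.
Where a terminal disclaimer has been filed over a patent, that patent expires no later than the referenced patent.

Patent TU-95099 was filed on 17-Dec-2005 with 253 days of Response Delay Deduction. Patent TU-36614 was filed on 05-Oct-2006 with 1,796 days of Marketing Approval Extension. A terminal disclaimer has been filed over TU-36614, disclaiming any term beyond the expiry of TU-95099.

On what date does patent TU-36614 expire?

2022-04-08

Natural term of TU-36614:
  Base: filing + 17 years → 5 October 2023.
  Marketing Approval Extension: +1796 days → 4 September 2028.
Expiry of referenced patent TU-95099:
  Base: filing + 17 years → 17 December 2022.
  Response Delay Deduction: −253 days → 8 April 2022.
Terminal disclaimer: TU-36614 expires on the earlier of 4 September 2028 and 8 April 2022.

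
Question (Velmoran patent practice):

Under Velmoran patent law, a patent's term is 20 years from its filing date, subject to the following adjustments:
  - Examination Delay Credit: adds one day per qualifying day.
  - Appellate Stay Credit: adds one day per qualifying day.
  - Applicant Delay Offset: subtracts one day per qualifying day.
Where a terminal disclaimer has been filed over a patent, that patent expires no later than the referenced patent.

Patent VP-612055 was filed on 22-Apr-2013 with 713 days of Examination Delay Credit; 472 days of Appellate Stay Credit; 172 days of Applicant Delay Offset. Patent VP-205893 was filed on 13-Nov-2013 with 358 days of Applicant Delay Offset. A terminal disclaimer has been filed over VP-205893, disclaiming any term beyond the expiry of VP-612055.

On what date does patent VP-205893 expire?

November 20, 2032

Natural term of VP-205893:
  Base: filing + 20 years → 13 November 2033.
  Applicant Delay Offset: −358 days → 20 November 2032.
Expiry of referenced patent VP-612055:
  Base: filing + 20 years → 22 April 2033.
  Examination Delay Credit: +713 days → 5 April 2035.
  Appellate Stay Credit: +472 days → 20 July 2036.
  Applicant Delay Offset: −172 days → 30 January 2036.
Terminal disclaimer: VP-205893 expires on the earlier of 20 November 2032 and 30 January 2036.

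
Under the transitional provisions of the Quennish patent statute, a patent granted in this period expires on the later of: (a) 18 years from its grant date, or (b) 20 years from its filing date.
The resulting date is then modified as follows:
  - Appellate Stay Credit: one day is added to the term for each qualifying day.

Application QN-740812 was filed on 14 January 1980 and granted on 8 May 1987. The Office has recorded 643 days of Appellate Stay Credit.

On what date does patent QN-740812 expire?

(a) grant + 18 years → 8 May 2005.
(b) filing + 20 years → 14 January 2000.
Later of the two: 8 May 2005.
Appellate Stay Credit: +643 days → 10 February 2007.

February 10, 2007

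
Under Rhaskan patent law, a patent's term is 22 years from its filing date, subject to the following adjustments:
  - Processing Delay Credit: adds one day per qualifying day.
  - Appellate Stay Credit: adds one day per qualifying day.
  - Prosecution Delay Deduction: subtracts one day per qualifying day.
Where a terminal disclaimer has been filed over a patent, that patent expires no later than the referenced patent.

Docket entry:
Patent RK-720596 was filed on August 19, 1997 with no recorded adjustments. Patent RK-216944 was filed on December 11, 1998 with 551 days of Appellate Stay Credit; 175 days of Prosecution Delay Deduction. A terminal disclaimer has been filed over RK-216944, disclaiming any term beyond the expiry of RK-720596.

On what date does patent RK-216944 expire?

Natural term of RK-216944:
  Base: filing + 22 years → 11 December 2020.
  Appellate Stay Credit: +551 days → 15 June 2022.
  Prosecution Delay Deduction: −175 days → 22 December 2021.
Expiry of referenced patent RK-720596:
  Base: filing + 22 years → 19 August 2019.
Terminal disclaimer: RK-216944 expires on the earlier of 22 December 2021 and 19 August 2019.

August 19, 2019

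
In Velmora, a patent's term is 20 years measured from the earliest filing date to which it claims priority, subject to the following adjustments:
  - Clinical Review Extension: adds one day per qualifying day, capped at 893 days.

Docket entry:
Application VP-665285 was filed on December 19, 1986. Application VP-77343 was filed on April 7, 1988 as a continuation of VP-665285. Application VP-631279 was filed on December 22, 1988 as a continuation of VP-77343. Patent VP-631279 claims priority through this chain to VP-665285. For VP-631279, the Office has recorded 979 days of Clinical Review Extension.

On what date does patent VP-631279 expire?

2009-05-30

Earliest priority filing: 19 December 1986.
Base term: 19 December 1986 + 20 years → 19 December 2006.
Clinical Review Extension: 979 days claimed exceeds the 893-day cap, so +893 days → 30 May 2009.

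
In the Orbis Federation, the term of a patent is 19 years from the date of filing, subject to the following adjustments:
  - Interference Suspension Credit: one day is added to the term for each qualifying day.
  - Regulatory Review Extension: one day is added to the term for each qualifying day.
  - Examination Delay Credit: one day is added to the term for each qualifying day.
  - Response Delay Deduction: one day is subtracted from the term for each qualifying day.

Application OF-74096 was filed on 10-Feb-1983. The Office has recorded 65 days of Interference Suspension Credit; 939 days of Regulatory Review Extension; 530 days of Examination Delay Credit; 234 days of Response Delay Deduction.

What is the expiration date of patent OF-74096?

September 2, 2005

Base term: filing date + 19 years → 10 February 2002.
Interference Suspension Credit: +65 days → 16 April 2002.
Regulatory Review Extension: +939 days → 10 November 2004.
Examination Delay Credit: +530 days → 24 April 2006.
Response Delay Deduction: −234 days → 2 September 2005.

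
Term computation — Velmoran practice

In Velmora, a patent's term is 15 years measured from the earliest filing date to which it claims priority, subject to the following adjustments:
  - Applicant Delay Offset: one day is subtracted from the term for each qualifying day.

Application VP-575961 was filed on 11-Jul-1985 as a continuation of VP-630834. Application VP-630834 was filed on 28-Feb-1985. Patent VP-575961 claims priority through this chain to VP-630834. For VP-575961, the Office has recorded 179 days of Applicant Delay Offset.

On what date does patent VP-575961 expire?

1999-09-02

Earliest priority filing: 28 February 1985.
Base term: 28 February 1985 + 15 years → 28 February 2000.
Applicant Delay Offset: −179 days → 2 September 1999.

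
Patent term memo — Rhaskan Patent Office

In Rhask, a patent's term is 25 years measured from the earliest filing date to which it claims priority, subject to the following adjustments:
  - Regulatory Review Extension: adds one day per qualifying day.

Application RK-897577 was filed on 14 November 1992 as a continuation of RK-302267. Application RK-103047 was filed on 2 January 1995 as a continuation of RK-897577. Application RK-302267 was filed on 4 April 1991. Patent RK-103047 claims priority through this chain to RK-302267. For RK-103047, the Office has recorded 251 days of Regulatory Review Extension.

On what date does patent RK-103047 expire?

Earliest priority filing: 4 April 1991.
Base term: 4 April 1991 + 25 years → 4 April 2016.
Regulatory Review Extension: +251 days → 11 December 2016.

December 11, 2016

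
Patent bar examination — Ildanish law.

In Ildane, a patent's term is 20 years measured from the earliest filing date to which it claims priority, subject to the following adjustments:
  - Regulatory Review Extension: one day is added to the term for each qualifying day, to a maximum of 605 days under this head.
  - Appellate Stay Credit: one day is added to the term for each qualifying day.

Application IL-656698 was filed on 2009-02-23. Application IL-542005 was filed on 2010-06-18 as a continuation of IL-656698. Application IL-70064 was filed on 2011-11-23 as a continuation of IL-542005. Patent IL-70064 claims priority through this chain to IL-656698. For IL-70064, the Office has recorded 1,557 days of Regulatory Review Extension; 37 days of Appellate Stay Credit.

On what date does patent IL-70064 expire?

2030-11-27

Earliest priority filing: 23 February 2009.
Base term: 23 February 2009 + 20 years → 23 February 2029.
Regulatory Review Extension: 1557 days claimed exceeds the 605-day cap, so +605 days → 21 October 2030.
Appellate Stay Credit: +37 days → 27 November 2030.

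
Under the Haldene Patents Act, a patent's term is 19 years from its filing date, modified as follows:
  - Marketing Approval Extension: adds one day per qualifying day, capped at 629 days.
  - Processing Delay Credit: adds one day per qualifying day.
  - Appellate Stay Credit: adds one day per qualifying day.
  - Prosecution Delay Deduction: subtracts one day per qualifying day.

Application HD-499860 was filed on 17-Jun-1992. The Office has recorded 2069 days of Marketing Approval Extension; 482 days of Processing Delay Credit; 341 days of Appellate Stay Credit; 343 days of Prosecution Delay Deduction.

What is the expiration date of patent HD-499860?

Base term: filing date + 19 years → 17 June 2011.
Marketing Approval Extension: 2069 days claimed exceeds the 629-day cap, so +629 days → 7 March 2013.
Processing Delay Credit: +482 days → 2 July 2014.
Appellate Stay Credit: +341 days → 8 June 2015.
Prosecution Delay Deduction: −343 days → 30 June 2014.

2014-06-30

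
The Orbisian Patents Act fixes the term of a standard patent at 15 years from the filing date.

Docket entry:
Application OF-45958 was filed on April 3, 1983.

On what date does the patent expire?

1998-04-03

Filing date + 15 years → 3 April 1998.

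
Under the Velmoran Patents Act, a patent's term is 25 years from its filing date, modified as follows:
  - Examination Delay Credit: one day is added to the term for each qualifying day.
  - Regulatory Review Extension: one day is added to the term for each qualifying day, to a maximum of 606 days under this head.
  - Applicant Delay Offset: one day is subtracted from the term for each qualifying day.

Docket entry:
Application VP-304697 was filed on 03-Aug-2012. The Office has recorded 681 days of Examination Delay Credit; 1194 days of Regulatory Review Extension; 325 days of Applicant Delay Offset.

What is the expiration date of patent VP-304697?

2040-03-22

Base term: filing date + 25 years → 3 August 2037.
Examination Delay Credit: +681 days → 15 June 2039.
Regulatory Review Extension: 1194 days claimed exceeds the 606-day cap, so +606 days → 10 February 2041.
Applicant Delay Offset: −325 days → 22 March 2040.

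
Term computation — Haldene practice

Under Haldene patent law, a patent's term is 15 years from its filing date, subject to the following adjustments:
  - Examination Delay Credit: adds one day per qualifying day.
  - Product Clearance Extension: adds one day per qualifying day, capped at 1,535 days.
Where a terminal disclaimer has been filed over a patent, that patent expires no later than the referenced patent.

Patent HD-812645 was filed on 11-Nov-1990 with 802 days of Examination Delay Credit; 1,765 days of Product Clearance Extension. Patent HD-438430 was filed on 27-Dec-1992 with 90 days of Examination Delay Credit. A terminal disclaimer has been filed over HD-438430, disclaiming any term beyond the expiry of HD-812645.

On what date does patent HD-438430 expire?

Natural term of HD-438430:
  Base: filing + 15 years → 27 December 2007.
  Examination Delay Credit: +90 days → 26 March 2008.
Expiry of referenced patent HD-812645:
  Base: filing + 15 years → 11 November 2005.
  Examination Delay Credit: +802 days → 22 January 2008.
  Product Clearance Extension: 1765 days claimed exceeds the 1535-day cap, so +1535 days → 5 April 2012.
Terminal disclaimer: HD-438430 expires on the earlier of 26 March 2008 and 5 April 2012.

2008-03-26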